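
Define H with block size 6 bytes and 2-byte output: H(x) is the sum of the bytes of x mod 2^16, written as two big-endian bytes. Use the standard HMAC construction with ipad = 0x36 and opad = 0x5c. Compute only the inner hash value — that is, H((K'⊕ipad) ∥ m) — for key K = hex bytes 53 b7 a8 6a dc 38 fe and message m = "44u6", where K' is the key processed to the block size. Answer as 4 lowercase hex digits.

Key hex bytes 53 b7 a8 6a dc 38 fe is 7 bytes > B = 6, so hash it first: H(key) = 04 2e, then zero-pad to 6 bytes: K' = 04 2e 00 00 00 00.
K' ⊕ ipad = 32 18 36 36 36 36.
Inner input = 32 18 36 36 36 36 ∥ 34 34 75 36.
Inner hash: sum = 50+24+54+54+54+54+52+52+117+54 = 565 → 02 35.

0235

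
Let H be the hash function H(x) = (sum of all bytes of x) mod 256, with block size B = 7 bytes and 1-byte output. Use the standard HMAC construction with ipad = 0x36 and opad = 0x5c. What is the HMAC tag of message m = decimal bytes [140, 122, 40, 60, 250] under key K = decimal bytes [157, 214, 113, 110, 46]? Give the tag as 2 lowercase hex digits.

Key decimal bytes [157, 214, 113, 110, 46] = 9d d6 71 6e 2e is 5 bytes ≤ B = 7; zero-pad to 7 bytes: K' = 9d d6 71 6e 2e 00 00.
K' ⊕ ipad = ab e0 47 58 18 36 36.  K' ⊕ opad = c1 8a 2d 32 72 5c 5c.
Inner input = (K'⊕ipad) ∥ m = ab e0 47 58 18 36 36 ∥ 8c 7a 28 3c fa.
Inner hash: sum = 171+224+71+88+24+54+54+140+122+40+60+250 = 1298; mod 256 = 18 → 12.
Outer input = (K'⊕opad) ∥ inner = c1 8a 2d 32 72 5c 5c ∥ 12.
Outer hash (tag): sum = 193+138+45+50+114+92+92+18 = 742; mod 256 = 230 → e6.

e6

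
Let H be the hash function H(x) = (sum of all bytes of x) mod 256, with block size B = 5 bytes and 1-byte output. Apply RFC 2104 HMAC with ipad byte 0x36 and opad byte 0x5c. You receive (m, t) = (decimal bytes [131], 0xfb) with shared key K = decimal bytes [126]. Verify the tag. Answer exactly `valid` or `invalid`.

Key decimal bytes [126] = 7e is 1 byte ≤ B = 5; zero-pad to 5 bytes: K' = 7e 00 00 00 00.
K' ⊕ ipad = 48 36 36 36 36; K' ⊕ opad = 22 5c 5c 5c 5c.
Inner hash: sum = 72+54+54+54+54+131 = 419; mod 256 = 163 → a3.
Outer hash (recomputed tag): sum = 34+92+92+92+92+163 = 565; mod 256 = 53 → 35.
Recomputed tag = 35; claimed = fb → mismatch.

invalid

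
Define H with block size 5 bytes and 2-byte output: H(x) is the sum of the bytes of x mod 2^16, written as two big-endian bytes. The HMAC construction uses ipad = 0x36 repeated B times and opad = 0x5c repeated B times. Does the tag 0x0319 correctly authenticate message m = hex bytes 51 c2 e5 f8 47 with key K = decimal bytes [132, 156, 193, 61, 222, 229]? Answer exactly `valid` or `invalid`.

Key decimal bytes [132, 156, 193, 61, 222, 229] = 84 9c c1 3d de e5 is 6 bytes > B = 5, so hash it first: H(key) = 03 e1, then zero-pad to 5 bytes: K' = 03 e1 00 00 00.
K' ⊕ ipad = 35 d7 36 36 36; K' ⊕ opad = 5f bd 5c 5c 5c.
Inner hash: sum = 53+215+54+54+54+81+194+229+248+71 = 1253 → 04 e5.
Outer hash (recomputed tag): sum = 95+189+92+92+92+4+229 = 793 → 03 19.
Recomputed tag = 0319; claimed = 0319 → match.

valid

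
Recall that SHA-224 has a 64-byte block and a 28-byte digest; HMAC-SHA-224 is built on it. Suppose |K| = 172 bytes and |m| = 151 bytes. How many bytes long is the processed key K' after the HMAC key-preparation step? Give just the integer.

Key is 172 > 64 bytes, so it is hashed to 28 bytes then zero-padded to 64: |K'| = 64.

64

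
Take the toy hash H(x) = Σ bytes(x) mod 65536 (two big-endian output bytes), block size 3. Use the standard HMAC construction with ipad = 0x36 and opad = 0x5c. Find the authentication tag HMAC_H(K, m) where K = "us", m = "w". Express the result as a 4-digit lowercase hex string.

Key "us" = 75 73 is 2 bytes ≤ B = 3; zero-pad to 3 bytes: K' = 75 73 00.
K' ⊕ ipad = 43 45 36.  K' ⊕ opad = 29 2f 5c.
Inner input = (K'⊕ipad) ∥ m = 43 45 36 ∥ 77.
Inner hash: sum = 67+69+54+119 = 309 → 01 35.
Outer input = (K'⊕opad) ∥ inner = 29 2f 5c ∥ 01 35.
Outer hash (tag): sum = 41+47+92+1+53 = 234 → 00 ea.

00ea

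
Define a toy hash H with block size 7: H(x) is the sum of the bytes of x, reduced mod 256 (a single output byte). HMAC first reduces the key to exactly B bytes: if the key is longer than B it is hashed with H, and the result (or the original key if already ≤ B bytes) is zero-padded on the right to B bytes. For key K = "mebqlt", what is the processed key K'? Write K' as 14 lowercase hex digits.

Key "mebqlt" = 6d 65 62 71 6c 74 is 6 bytes ≤ B = 7; zero-pad to 7 bytes: K' = 6d 65 62 71 6c 74 00.

6d6562716c7400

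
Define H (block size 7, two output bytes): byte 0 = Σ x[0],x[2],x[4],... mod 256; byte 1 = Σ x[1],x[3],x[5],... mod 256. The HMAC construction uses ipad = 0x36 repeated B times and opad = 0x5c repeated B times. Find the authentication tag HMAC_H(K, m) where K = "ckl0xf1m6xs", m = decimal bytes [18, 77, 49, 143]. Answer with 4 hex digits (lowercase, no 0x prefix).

Key "ckl0xf1m6xs" = 63 6b 6c 30 78 66 31 6d 36 78 73 is 11 bytes > B = 7, so hash it first: H(key) = 21 e6, then zero-pad to 7 bytes: K' = 21 e6 00 00 00 00 00.
K' ⊕ ipad = 17 d0 36 36 36 36 36.  K' ⊕ opad = 7d ba 5c 5c 5c 5c 5c.
Inner input = (K'⊕ipad) ∥ m = 17 d0 36 36 36 36 36 ∥ 12 4d 31 8f.
Inner hash: even-index sum = 405 mod 256 = 149; odd-index sum = 383 mod 256 = 127 → 95 7f.
Outer input = (K'⊕opad) ∥ inner = 7d ba 5c 5c 5c 5c 5c ∥ 95 7f.
Outer hash (tag): even-index sum = 528 mod 256 = 16; odd-index sum = 519 mod 256 = 7 → 10 07.

1007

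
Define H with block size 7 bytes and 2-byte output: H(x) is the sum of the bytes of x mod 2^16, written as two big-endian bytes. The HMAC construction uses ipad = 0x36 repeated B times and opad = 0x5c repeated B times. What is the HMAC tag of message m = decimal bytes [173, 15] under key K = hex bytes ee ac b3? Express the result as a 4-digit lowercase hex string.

048f

Key hex bytes ee ac b3 is 3 bytes ≤ B = 7; zero-pad to 7 bytes: K' = ee ac b3 00 00 00 00.
K' ⊕ ipad = d8 9a 85 36 36 36 36.  K' ⊕ opad = b2 f0 ef 5c 5c 5c 5c.
Inner input = (K'⊕ipad) ∥ m = d8 9a 85 36 36 36 36 ∥ ad 0f.
Inner hash: sum = 216+154+133+54+54+54+54+173+15 = 907 → 03 8b.
Outer input = (K'⊕opad) ∥ inner = b2 f0 ef 5c 5c 5c 5c ∥ 03 8b.
Outer hash (tag): sum = 178+240+239+92+92+92+92+3+139 = 1167 → 04 8f.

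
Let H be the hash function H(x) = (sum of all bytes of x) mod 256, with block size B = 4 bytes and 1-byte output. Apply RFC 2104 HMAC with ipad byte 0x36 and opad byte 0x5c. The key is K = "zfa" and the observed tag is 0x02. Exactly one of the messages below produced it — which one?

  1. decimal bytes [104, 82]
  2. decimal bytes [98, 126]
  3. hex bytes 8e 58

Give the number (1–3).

2

Key "zfa" = 7a 66 61 is 3 bytes ≤ B = 4; zero-pad to 4 bytes: K' = 7a 66 61 00.
K' ⊕ ipad = 4c 50 57 36; K' ⊕ opad = 26 3a 3d 5c.
m1: inner = H(4c 50 57 36 68 52) = e3; tag = H(26 3a 3d 5c e3) = dc
m2: inner = H(4c 50 57 36 62 7e) = 09; tag = H(26 3a 3d 5c 09) = 02 ← matches
m3: inner = H(4c 50 57 36 8e 58) = 0f; tag = H(26 3a 3d 5c 0f) = 08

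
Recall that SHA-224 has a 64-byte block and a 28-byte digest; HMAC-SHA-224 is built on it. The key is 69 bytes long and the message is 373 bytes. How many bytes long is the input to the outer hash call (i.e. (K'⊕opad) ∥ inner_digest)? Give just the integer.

92

Key is 69 > 64 bytes, so it is hashed to 28 bytes then zero-padded to 64: |K'| = 64.
Outer input = (K'⊕opad) ∥ H(inner) → 64 + 28 = 92 bytes.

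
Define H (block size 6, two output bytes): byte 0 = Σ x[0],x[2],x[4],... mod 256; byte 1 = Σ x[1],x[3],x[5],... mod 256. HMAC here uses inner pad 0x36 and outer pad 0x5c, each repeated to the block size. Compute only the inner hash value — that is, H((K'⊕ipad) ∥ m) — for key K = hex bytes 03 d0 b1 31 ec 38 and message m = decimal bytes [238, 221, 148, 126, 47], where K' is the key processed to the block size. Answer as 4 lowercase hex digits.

Key hex bytes 03 d0 b1 31 ec 38 is exactly B = 6 bytes: K' = 03 d0 b1 31 ec 38.
K' ⊕ ipad = 35 e6 87 07 da 0e.
Inner input = 35 e6 87 07 da 0e ∥ ee dd 94 7e 2f.
Inner hash: even-index sum = 839 mod 256 = 71; odd-index sum = 598 mod 256 = 86 → 47 56.

4756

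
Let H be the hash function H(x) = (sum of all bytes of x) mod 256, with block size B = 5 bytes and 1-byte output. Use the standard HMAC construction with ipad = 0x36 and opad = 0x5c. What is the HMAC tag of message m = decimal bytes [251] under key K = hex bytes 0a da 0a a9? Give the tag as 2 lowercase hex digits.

b7

Key hex bytes 0a da 0a a9 is 4 bytes ≤ B = 5; zero-pad to 5 bytes: K' = 0a da 0a a9 00.
K' ⊕ ipad = 3c ec 3c 9f 36.  K' ⊕ opad = 56 86 56 f5 5c.
Inner input = (K'⊕ipad) ∥ m = 3c ec 3c 9f 36 ∥ fb.
Inner hash: sum = 60+236+60+159+54+251 = 820; mod 256 = 52 → 34.
Outer input = (K'⊕opad) ∥ inner = 56 86 56 f5 5c ∥ 34.
Outer hash (tag): sum = 86+134+86+245+92+52 = 695; mod 256 = 183 → b7.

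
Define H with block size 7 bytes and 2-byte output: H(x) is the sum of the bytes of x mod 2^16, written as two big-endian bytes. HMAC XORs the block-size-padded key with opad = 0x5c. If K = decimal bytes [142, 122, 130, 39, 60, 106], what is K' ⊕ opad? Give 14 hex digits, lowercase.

d226de7b60365c

Key decimal bytes [142, 122, 130, 39, 60, 106] = 8e 7a 82 27 3c 6a is 6 bytes ≤ B = 7; zero-pad to 7 bytes: K' = 8e 7a 82 27 3c 6a 00.
XOR each byte with 0x5c: 8e⊕5c=d2, 7a⊕5c=26, 82⊕5c=de, 27⊕5c=7b, 3c⊕5c=60, 6a⊕5c=36, 00⊕5c=5c.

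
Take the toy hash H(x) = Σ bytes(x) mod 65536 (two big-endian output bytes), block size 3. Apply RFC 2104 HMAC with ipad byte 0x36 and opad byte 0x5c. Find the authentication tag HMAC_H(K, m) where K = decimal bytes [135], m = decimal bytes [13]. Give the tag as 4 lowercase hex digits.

Key decimal bytes [135] = 87 is 1 byte ≤ B = 3; zero-pad to 3 bytes: K' = 87 00 00.
K' ⊕ ipad = b1 36 36.  K' ⊕ opad = db 5c 5c.
Inner input = (K'⊕ipad) ∥ m = b1 36 36 ∥ 0d.
Inner hash: sum = 177+54+54+13 = 298 → 01 2a.
Outer input = (K'⊕opad) ∥ inner = db 5c 5c ∥ 01 2a.
Outer hash (tag): sum = 219+92+92+1+42 = 446 → 01 be.

01be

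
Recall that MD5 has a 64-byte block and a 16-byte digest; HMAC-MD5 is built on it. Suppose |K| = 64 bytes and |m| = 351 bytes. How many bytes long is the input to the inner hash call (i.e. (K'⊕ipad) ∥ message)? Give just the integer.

415

Key is 64 ≤ 64 bytes, zero-padded: |K'| = 64.
Inner input = (K'⊕ipad) ∥ m → 64 + 351 = 415 bytes.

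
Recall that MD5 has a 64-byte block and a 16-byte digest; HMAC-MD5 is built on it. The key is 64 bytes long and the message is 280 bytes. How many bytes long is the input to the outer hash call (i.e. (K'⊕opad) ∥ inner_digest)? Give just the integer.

Key is 64 ≤ 64 bytes, zero-padded: |K'| = 64.
Outer input = (K'⊕opad) ∥ H(inner) → 64 + 16 = 80 bytes.

80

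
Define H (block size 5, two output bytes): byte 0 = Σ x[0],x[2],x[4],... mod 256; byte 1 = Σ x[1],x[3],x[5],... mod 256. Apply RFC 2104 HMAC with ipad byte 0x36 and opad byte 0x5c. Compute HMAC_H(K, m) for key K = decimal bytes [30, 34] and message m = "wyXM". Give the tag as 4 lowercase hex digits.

Key decimal bytes [30, 34] = 1e 22 is 2 bytes ≤ B = 5; zero-pad to 5 bytes: K' = 1e 22 00 00 00.
K' ⊕ ipad = 28 14 36 36 36.  K' ⊕ opad = 42 7e 5c 5c 5c.
Inner input = (K'⊕ipad) ∥ m = 28 14 36 36 36 ∥ 77 79 58 4d.
Inner hash: even-index sum = 346 mod 256 = 90; odd-index sum = 281 mod 256 = 25 → 5a 19.
Outer input = (K'⊕opad) ∥ inner = 42 7e 5c 5c 5c ∥ 5a 19.
Outer hash (tag): even-index sum = 275 mod 256 = 19; odd-index sum = 308 mod 256 = 52 → 13 34.

1334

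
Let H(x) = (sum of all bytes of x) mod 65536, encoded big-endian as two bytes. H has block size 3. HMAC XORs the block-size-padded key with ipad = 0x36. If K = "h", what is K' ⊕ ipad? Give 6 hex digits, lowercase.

5e3636

Key "h" = 68 is 1 byte ≤ B = 3; zero-pad to 3 bytes: K' = 68 00 00.
XOR each byte with 0x36: 68⊕36=5e, 00⊕36=36, 00⊕36=36.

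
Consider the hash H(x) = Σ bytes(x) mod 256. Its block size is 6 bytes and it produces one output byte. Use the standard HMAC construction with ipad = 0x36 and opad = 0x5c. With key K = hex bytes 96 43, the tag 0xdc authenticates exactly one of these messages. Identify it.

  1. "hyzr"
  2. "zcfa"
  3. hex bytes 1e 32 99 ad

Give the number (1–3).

3

Key hex bytes 96 43 is 2 bytes ≤ B = 6; zero-pad to 6 bytes: K' = 96 43 00 00 00 00.
K' ⊕ ipad = a0 75 36 36 36 36; K' ⊕ opad = ca 1f 5c 5c 5c 5c.
m1: inner = H(a0 75 36 36 36 36 68 79 7a 72) = ba; tag = H(ca 1f 5c 5c 5c 5c ba) = 13
m2: inner = H(a0 75 36 36 36 36 7a 63 66 61) = 91; tag = H(ca 1f 5c 5c 5c 5c 91) = ea
m3: inner = H(a0 75 36 36 36 36 1e 32 99 ad) = 83; tag = H(ca 1f 5c 5c 5c 5c 83) = dc ← matches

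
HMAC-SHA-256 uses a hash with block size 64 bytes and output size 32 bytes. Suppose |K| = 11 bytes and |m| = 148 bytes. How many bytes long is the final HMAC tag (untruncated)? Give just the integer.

The tag is one SHA-256 digest: 32 bytes.

32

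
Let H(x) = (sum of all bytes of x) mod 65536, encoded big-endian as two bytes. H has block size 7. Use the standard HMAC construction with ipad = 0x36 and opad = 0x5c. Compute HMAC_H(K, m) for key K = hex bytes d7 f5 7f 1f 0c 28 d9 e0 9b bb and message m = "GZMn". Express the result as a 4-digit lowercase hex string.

Key hex bytes d7 f5 7f 1f 0c 28 d9 e0 9b bb is 10 bytes > B = 7, so hash it first: H(key) = 05 ad, then zero-pad to 7 bytes: K' = 05 ad 00 00 00 00 00.
K' ⊕ ipad = 33 9b 36 36 36 36 36.  K' ⊕ opad = 59 f1 5c 5c 5c 5c 5c.
Inner input = (K'⊕ipad) ∥ m = 33 9b 36 36 36 36 36 ∥ 47 5a 4d 6e.
Inner hash: sum = 51+155+54+54+54+54+54+71+90+77+110 = 824 → 03 38.
Outer input = (K'⊕opad) ∥ inner = 59 f1 5c 5c 5c 5c 5c ∥ 03 38.
Outer hash (tag): sum = 89+241+92+92+92+92+92+3+56 = 849 → 03 51.

0351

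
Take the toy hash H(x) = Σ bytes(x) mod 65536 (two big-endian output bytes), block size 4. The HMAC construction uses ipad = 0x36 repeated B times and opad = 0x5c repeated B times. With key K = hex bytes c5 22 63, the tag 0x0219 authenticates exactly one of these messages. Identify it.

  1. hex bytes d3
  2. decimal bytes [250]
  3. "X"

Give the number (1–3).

1

Key hex bytes c5 22 63 is 3 bytes ≤ B = 4; zero-pad to 4 bytes: K' = c5 22 63 00.
K' ⊕ ipad = f3 14 55 36; K' ⊕ opad = 99 7e 3f 5c.
m1: inner = H(f3 14 55 36 d3) = 02 65; tag = H(99 7e 3f 5c 02 65) = 0219 ← matches
m2: inner = H(f3 14 55 36 fa) = 02 8c; tag = H(99 7e 3f 5c 02 8c) = 0240
m3: inner = H(f3 14 55 36 58) = 01 ea; tag = H(99 7e 3f 5c 01 ea) = 029d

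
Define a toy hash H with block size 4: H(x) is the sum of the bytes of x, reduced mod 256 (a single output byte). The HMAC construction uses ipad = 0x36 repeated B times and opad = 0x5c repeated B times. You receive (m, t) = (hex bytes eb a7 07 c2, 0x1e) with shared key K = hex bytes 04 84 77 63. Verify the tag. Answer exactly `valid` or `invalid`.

invalid

Key hex bytes 04 84 77 63 is exactly B = 4 bytes: K' = 04 84 77 63.
K' ⊕ ipad = 32 b2 41 55; K' ⊕ opad = 58 d8 2b 3f.
Inner hash: sum = 50+178+65+85+235+167+7+194 = 981; mod 256 = 213 → d5.
Outer hash (recomputed tag): sum = 88+216+43+63+213 = 623; mod 256 = 111 → 6f.
Recomputed tag = 6f; claimed = 1e → mismatch.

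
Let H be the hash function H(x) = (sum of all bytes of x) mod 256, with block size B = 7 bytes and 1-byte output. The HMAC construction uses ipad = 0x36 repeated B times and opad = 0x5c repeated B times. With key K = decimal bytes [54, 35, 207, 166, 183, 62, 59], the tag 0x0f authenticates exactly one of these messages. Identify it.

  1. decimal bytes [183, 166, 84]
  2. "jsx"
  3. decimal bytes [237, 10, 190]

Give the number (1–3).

1

Key decimal bytes [54, 35, 207, 166, 183, 62, 59] = 36 23 cf a6 b7 3e 3b is exactly B = 7 bytes: K' = 36 23 cf a6 b7 3e 3b.
K' ⊕ ipad = 00 15 f9 90 81 08 0d; K' ⊕ opad = 6a 7f 93 fa eb 62 67.
m1: inner = H(00 15 f9 90 81 08 0d b7 a6 54) = e5; tag = H(6a 7f 93 fa eb 62 67 e5) = 0f ← matches
m2: inner = H(00 15 f9 90 81 08 0d 6a 73 78) = 89; tag = H(6a 7f 93 fa eb 62 67 89) = b3
m3: inner = H(00 15 f9 90 81 08 0d ed 0a be) = e9; tag = H(6a 7f 93 fa eb 62 67 e9) = 13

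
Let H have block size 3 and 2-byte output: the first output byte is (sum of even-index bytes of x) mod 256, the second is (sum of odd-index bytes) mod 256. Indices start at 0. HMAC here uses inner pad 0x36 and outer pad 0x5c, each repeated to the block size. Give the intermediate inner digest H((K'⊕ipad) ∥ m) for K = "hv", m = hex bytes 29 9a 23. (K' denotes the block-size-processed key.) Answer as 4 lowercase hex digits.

2e8c

Key "hv" = 68 76 is 2 bytes ≤ B = 3; zero-pad to 3 bytes: K' = 68 76 00.
K' ⊕ ipad = 5e 40 36.
Inner input = 5e 40 36 ∥ 29 9a 23.
Inner hash: even-index sum = 302 mod 256 = 46; odd-index sum = 140 mod 256 = 140 → 2e 8c.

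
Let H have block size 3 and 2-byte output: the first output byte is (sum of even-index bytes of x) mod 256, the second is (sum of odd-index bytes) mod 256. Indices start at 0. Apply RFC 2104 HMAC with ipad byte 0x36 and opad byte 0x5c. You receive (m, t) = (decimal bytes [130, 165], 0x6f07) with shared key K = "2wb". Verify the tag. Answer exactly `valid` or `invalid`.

invalid

Key "2wb" = 32 77 62 is exactly B = 3 bytes: K' = 32 77 62.
K' ⊕ ipad = 04 41 54; K' ⊕ opad = 6e 2b 3e.
Inner hash: even-index sum = 253 mod 256 = 253; odd-index sum = 195 mod 256 = 195 → fd c3.
Outer hash (recomputed tag): even-index sum = 367 mod 256 = 111; odd-index sum = 296 mod 256 = 40 → 6f 28.
Recomputed tag = 6f28; claimed = 6f07 → mismatch.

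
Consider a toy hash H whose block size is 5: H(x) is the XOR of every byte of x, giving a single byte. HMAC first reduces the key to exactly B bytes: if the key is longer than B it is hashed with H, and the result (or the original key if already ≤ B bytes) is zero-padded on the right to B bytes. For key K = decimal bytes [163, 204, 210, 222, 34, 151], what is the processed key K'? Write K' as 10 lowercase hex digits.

d600000000

|K| = 6 > B = 5, so first hash the key.
H(K): XOR a3⊕cc⊕d2⊕de⊕22⊕97 = d6.
Zero-pad H(K) = d6 to 5 bytes: K' = d6 00 00 00 00.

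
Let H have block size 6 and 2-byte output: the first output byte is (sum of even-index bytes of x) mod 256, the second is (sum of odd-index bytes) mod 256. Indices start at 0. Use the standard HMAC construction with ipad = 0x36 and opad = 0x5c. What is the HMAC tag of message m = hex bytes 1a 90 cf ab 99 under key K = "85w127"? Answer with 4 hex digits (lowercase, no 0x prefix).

Key "85w127" = 38 35 77 31 32 37 is exactly B = 6 bytes: K' = 38 35 77 31 32 37.
K' ⊕ ipad = 0e 03 41 07 04 01.  K' ⊕ opad = 64 69 2b 6d 6e 6b.
Inner input = (K'⊕ipad) ∥ m = 0e 03 41 07 04 01 ∥ 1a 90 cf ab 99.
Inner hash: even-index sum = 469 mod 256 = 213; odd-index sum = 326 mod 256 = 70 → d5 46.
Outer input = (K'⊕opad) ∥ inner = 64 69 2b 6d 6e 6b ∥ d5 46.
Outer hash (tag): even-index sum = 466 mod 256 = 210; odd-index sum = 391 mod 256 = 135 → d2 87.

d287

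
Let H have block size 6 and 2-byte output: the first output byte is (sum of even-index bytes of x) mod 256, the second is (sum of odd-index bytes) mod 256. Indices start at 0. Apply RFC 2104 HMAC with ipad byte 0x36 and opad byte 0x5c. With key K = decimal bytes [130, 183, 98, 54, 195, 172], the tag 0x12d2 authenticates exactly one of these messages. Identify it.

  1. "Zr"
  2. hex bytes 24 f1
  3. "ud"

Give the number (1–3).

Key decimal bytes [130, 183, 98, 54, 195, 172] = 82 b7 62 36 c3 ac is exactly B = 6 bytes: K' = 82 b7 62 36 c3 ac.
K' ⊕ ipad = b4 81 54 00 f5 9a; K' ⊕ opad = de eb 3e 6a 9f f0.
m1: inner = H(b4 81 54 00 f5 9a 5a 72) = 57 8d; tag = H(de eb 3e 6a 9f f0 57 8d) = 12d2 ← matches
m2: inner = H(b4 81 54 00 f5 9a 24 f1) = 21 0c; tag = H(de eb 3e 6a 9f f0 21 0c) = dc51
m3: inner = H(b4 81 54 00 f5 9a 75 64) = 72 7f; tag = H(de eb 3e 6a 9f f0 72 7f) = 2dc4

1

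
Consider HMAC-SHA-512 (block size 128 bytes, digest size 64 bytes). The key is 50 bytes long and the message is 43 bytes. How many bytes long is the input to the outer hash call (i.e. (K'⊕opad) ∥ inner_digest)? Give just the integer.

192

Key is 50 ≤ 128 bytes, zero-padded: |K'| = 128.
Outer input = (K'⊕opad) ∥ H(inner) → 128 + 64 = 192 bytes.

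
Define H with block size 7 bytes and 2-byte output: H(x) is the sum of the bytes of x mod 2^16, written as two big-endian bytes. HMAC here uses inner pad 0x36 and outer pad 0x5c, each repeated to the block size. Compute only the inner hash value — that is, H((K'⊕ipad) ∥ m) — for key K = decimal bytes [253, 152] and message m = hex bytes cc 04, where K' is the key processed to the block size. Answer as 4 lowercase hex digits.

0357

Key decimal bytes [253, 152] = fd 98 is 2 bytes ≤ B = 7; zero-pad to 7 bytes: K' = fd 98 00 00 00 00 00.
K' ⊕ ipad = cb ae 36 36 36 36 36.
Inner input = cb ae 36 36 36 36 36 ∥ cc 04.
Inner hash: sum = 203+174+54+54+54+54+54+204+4 = 855 → 03 57.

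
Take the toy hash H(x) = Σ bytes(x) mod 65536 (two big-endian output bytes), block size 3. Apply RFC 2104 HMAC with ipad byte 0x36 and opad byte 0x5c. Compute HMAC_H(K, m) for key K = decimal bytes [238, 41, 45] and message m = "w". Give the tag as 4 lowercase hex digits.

Key decimal bytes [238, 41, 45] = ee 29 2d is exactly B = 3 bytes: K' = ee 29 2d.
K' ⊕ ipad = d8 1f 1b.  K' ⊕ opad = b2 75 71.
Inner input = (K'⊕ipad) ∥ m = d8 1f 1b ∥ 77.
Inner hash: sum = 216+31+27+119 = 393 → 01 89.
Outer input = (K'⊕opad) ∥ inner = b2 75 71 ∥ 01 89.
Outer hash (tag): sum = 178+117+113+1+137 = 546 → 02 22.

0222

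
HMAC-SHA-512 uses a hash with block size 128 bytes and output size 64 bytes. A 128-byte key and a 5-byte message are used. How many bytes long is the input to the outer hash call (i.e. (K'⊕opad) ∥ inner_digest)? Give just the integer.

192

Key is 128 ≤ 128 bytes, zero-padded: |K'| = 128.
Outer input = (K'⊕opad) ∥ H(inner) → 128 + 64 = 192 bytes.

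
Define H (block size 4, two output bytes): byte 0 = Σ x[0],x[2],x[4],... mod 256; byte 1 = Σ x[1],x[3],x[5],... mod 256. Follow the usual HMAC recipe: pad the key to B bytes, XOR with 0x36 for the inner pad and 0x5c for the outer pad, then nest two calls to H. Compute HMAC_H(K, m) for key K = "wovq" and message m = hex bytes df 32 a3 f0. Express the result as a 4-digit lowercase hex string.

5822

Key "wovq" = 77 6f 76 71 is exactly B = 4 bytes: K' = 77 6f 76 71.
K' ⊕ ipad = 41 59 40 47.  K' ⊕ opad = 2b 33 2a 2d.
Inner input = (K'⊕ipad) ∥ m = 41 59 40 47 ∥ df 32 a3 f0.
Inner hash: even-index sum = 515 mod 256 = 3; odd-index sum = 450 mod 256 = 194 → 03 c2.
Outer input = (K'⊕opad) ∥ inner = 2b 33 2a 2d ∥ 03 c2.
Outer hash (tag): even-index sum = 88 mod 256 = 88; odd-index sum = 290 mod 256 = 34 → 58 22.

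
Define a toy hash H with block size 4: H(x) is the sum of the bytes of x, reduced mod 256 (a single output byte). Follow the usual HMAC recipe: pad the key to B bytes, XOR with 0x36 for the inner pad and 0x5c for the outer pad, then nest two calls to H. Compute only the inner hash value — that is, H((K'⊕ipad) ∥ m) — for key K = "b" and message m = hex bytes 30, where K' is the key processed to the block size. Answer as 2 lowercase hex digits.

Key "b" = 62 is 1 byte ≤ B = 4; zero-pad to 4 bytes: K' = 62 00 00 00.
K' ⊕ ipad = 54 36 36 36.
Inner input = 54 36 36 36 ∥ 30.
Inner hash: sum = 84+54+54+54+48 = 294; mod 256 = 38 → 26.

26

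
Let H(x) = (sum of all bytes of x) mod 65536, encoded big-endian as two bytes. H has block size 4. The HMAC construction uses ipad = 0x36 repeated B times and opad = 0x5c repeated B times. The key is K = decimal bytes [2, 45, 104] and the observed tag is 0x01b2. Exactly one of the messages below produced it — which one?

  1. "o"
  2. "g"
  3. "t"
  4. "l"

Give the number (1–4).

1

Key decimal bytes [2, 45, 104] = 02 2d 68 is 3 bytes ≤ B = 4; zero-pad to 4 bytes: K' = 02 2d 68 00.
K' ⊕ ipad = 34 1b 5e 36; K' ⊕ opad = 5e 71 34 5c.
m1: inner = H(34 1b 5e 36 6f) = 01 52; tag = H(5e 71 34 5c 01 52) = 01b2 ← matches
m2: inner = H(34 1b 5e 36 67) = 01 4a; tag = H(5e 71 34 5c 01 4a) = 01aa
m3: inner = H(34 1b 5e 36 74) = 01 57; tag = H(5e 71 34 5c 01 57) = 01b7
m4: inner = H(34 1b 5e 36 6c) = 01 4f; tag = H(5e 71 34 5c 01 4f) = 01af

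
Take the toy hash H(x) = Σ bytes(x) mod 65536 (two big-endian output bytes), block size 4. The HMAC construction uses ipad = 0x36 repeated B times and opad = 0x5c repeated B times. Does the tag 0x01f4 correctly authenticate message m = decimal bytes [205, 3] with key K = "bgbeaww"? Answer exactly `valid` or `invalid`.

valid

Key "bgbeaww" = 62 67 62 65 61 77 77 is 7 bytes > B = 4, so hash it first: H(key) = 02 df, then zero-pad to 4 bytes: K' = 02 df 00 00.
K' ⊕ ipad = 34 e9 36 36; K' ⊕ opad = 5e 83 5c 5c.
Inner hash: sum = 52+233+54+54+205+3 = 601 → 02 59.
Outer hash (recomputed tag): sum = 94+131+92+92+2+89 = 500 → 01 f4.
Recomputed tag = 01f4; claimed = 01f4 → match.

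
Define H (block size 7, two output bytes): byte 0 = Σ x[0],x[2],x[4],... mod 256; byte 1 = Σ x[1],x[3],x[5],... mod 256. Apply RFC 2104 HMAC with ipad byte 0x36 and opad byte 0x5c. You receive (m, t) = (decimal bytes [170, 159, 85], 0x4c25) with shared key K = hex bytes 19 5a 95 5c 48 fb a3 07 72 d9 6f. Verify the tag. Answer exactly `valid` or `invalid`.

Key hex bytes 19 5a 95 5c 48 fb a3 07 72 d9 6f is 11 bytes > B = 7, so hash it first: H(key) = 7a 91, then zero-pad to 7 bytes: K' = 7a 91 00 00 00 00 00.
K' ⊕ ipad = 4c a7 36 36 36 36 36; K' ⊕ opad = 26 cd 5c 5c 5c 5c 5c.
Inner hash: even-index sum = 397 mod 256 = 141; odd-index sum = 530 mod 256 = 18 → 8d 12.
Outer hash (recomputed tag): even-index sum = 332 mod 256 = 76; odd-index sum = 530 mod 256 = 18 → 4c 12.
Recomputed tag = 4c12; claimed = 4c25 → mismatch.

invalid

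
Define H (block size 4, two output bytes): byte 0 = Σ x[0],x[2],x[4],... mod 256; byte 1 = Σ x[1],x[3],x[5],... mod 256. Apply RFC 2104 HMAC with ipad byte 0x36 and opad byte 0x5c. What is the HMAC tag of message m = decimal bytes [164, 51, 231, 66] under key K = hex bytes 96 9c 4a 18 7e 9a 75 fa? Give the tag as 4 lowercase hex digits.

9199

Key hex bytes 96 9c 4a 18 7e 9a 75 fa is 8 bytes > B = 4, so hash it first: H(key) = d3 48, then zero-pad to 4 bytes: K' = d3 48 00 00.
K' ⊕ ipad = e5 7e 36 36.  K' ⊕ opad = 8f 14 5c 5c.
Inner input = (K'⊕ipad) ∥ m = e5 7e 36 36 ∥ a4 33 e7 42.
Inner hash: even-index sum = 678 mod 256 = 166; odd-index sum = 297 mod 256 = 41 → a6 29.
Outer input = (K'⊕opad) ∥ inner = 8f 14 5c 5c ∥ a6 29.
Outer hash (tag): even-index sum = 401 mod 256 = 145; odd-index sum = 153 mod 256 = 153 → 91 99.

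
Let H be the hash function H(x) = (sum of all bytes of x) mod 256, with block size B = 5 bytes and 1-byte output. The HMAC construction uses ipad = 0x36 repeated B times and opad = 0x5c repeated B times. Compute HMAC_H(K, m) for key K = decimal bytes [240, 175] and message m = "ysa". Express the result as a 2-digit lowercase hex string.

01

Key decimal bytes [240, 175] = f0 af is 2 bytes ≤ B = 5; zero-pad to 5 bytes: K' = f0 af 00 00 00.
K' ⊕ ipad = c6 99 36 36 36.  K' ⊕ opad = ac f3 5c 5c 5c.
Inner input = (K'⊕ipad) ∥ m = c6 99 36 36 36 ∥ 79 73 61.
Inner hash: sum = 198+153+54+54+54+121+115+97 = 846; mod 256 = 78 → 4e.
Outer input = (K'⊕opad) ∥ inner = ac f3 5c 5c 5c ∥ 4e.
Outer hash (tag): sum = 172+243+92+92+92+78 = 769; mod 256 = 1 → 01.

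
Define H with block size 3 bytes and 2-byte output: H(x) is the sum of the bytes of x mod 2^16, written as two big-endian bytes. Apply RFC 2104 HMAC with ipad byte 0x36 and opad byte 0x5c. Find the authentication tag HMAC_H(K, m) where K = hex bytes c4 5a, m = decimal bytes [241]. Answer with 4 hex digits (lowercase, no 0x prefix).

0181

Key hex bytes c4 5a is 2 bytes ≤ B = 3; zero-pad to 3 bytes: K' = c4 5a 00.
K' ⊕ ipad = f2 6c 36.  K' ⊕ opad = 98 06 5c.
Inner input = (K'⊕ipad) ∥ m = f2 6c 36 ∥ f1.
Inner hash: sum = 242+108+54+241 = 645 → 02 85.
Outer input = (K'⊕opad) ∥ inner = 98 06 5c ∥ 02 85.
Outer hash (tag): sum = 152+6+92+2+133 = 385 → 01 81.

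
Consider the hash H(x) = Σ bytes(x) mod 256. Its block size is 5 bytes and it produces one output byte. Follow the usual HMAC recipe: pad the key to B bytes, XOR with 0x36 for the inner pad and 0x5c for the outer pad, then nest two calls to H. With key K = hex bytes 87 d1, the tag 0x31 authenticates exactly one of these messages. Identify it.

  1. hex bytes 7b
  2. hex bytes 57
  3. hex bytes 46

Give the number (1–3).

1

Key hex bytes 87 d1 is 2 bytes ≤ B = 5; zero-pad to 5 bytes: K' = 87 d1 00 00 00.
K' ⊕ ipad = b1 e7 36 36 36; K' ⊕ opad = db 8d 5c 5c 5c.
m1: inner = H(b1 e7 36 36 36 7b) = b5; tag = H(db 8d 5c 5c 5c b5) = 31 ← matches
m2: inner = H(b1 e7 36 36 36 57) = 91; tag = H(db 8d 5c 5c 5c 91) = 0d
m3: inner = H(b1 e7 36 36 36 46) = 80; tag = H(db 8d 5c 5c 5c 80) = fc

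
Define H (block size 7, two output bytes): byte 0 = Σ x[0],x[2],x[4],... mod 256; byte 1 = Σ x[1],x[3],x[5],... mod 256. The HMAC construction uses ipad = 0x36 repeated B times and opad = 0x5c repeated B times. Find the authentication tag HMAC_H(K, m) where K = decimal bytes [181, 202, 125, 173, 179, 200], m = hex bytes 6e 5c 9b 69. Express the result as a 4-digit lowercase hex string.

f369

Key decimal bytes [181, 202, 125, 173, 179, 200] = b5 ca 7d ad b3 c8 is 6 bytes ≤ B = 7; zero-pad to 7 bytes: K' = b5 ca 7d ad b3 c8 00.
K' ⊕ ipad = 83 fc 4b 9b 85 fe 36.  K' ⊕ opad = e9 96 21 f1 ef 94 5c.
Inner input = (K'⊕ipad) ∥ m = 83 fc 4b 9b 85 fe 36 ∥ 6e 5c 9b 69.
Inner hash: even-index sum = 590 mod 256 = 78; odd-index sum = 926 mod 256 = 158 → 4e 9e.
Outer input = (K'⊕opad) ∥ inner = e9 96 21 f1 ef 94 5c ∥ 4e 9e.
Outer hash (tag): even-index sum = 755 mod 256 = 243; odd-index sum = 617 mod 256 = 105 → f3 69.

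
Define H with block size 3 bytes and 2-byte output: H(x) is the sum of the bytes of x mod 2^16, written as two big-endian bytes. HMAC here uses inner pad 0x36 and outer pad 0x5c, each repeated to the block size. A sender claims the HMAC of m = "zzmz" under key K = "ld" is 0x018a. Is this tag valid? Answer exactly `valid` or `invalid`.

invalid

Key "ld" = 6c 64 is 2 bytes ≤ B = 3; zero-pad to 3 bytes: K' = 6c 64 00.
K' ⊕ ipad = 5a 52 36; K' ⊕ opad = 30 38 5c.
Inner hash: sum = 90+82+54+122+122+109+122 = 701 → 02 bd.
Outer hash (recomputed tag): sum = 48+56+92+2+189 = 387 → 01 83.
Recomputed tag = 0183; claimed = 018a → mismatch.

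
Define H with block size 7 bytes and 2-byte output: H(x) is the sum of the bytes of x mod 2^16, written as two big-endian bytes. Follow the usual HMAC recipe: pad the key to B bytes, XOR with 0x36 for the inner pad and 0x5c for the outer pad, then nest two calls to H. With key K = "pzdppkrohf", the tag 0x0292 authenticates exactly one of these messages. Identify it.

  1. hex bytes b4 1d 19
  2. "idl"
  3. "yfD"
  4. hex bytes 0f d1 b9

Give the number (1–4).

Key "pzdppkrohf" = 70 7a 64 70 70 6b 72 6f 68 66 is 10 bytes > B = 7, so hash it first: H(key) = 04 48, then zero-pad to 7 bytes: K' = 04 48 00 00 00 00 00.
K' ⊕ ipad = 32 7e 36 36 36 36 36; K' ⊕ opad = 58 14 5c 5c 5c 5c 5c.
m1: inner = H(32 7e 36 36 36 36 36 b4 1d 19) = 02 a8; tag = H(58 14 5c 5c 5c 5c 5c 02 a8) = 02e2
m2: inner = H(32 7e 36 36 36 36 36 69 64 6c) = 02 f7; tag = H(58 14 5c 5c 5c 5c 5c 02 f7) = 0331
m3: inner = H(32 7e 36 36 36 36 36 79 66 44) = 02 e1; tag = H(58 14 5c 5c 5c 5c 5c 02 e1) = 031b
m4: inner = H(32 7e 36 36 36 36 36 0f d1 b9) = 03 57; tag = H(58 14 5c 5c 5c 5c 5c 03 57) = 0292 ← matches

4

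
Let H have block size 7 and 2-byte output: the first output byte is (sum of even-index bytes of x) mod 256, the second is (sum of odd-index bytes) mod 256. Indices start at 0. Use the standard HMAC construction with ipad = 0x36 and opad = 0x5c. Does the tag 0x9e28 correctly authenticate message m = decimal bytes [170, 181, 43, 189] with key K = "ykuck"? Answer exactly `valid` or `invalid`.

Key "ykuck" = 79 6b 75 63 6b is 5 bytes ≤ B = 7; zero-pad to 7 bytes: K' = 79 6b 75 63 6b 00 00.
K' ⊕ ipad = 4f 5d 43 55 5d 36 36; K' ⊕ opad = 25 37 29 3f 37 5c 5c.
Inner hash: even-index sum = 663 mod 256 = 151; odd-index sum = 445 mod 256 = 189 → 97 bd.
Outer hash (recomputed tag): even-index sum = 414 mod 256 = 158; odd-index sum = 361 mod 256 = 105 → 9e 69.
Recomputed tag = 9e69; claimed = 9e28 → mismatch.

invalid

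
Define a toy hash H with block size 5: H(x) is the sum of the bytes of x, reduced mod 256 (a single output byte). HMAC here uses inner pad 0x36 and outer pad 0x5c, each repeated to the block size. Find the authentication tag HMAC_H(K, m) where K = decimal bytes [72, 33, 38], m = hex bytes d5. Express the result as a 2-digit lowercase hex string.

Key decimal bytes [72, 33, 38] = 48 21 26 is 3 bytes ≤ B = 5; zero-pad to 5 bytes: K' = 48 21 26 00 00.
K' ⊕ ipad = 7e 17 10 36 36.  K' ⊕ opad = 14 7d 7a 5c 5c.
Inner input = (K'⊕ipad) ∥ m = 7e 17 10 36 36 ∥ d5.
Inner hash: sum = 126+23+16+54+54+213 = 486; mod 256 = 230 → e6.
Outer input = (K'⊕opad) ∥ inner = 14 7d 7a 5c 5c ∥ e6.
Outer hash (tag): sum = 20+125+122+92+92+230 = 681; mod 256 = 169 → a9.

a9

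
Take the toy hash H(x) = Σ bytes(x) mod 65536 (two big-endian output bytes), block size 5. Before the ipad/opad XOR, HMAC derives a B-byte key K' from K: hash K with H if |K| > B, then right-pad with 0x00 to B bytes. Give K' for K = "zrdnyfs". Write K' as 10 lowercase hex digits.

|K| = 7 > B = 5, so first hash the key.
H(K): sum = 122+114+100+110+121+102+115 = 784 → 03 10.
Zero-pad H(K) = 03 10 to 5 bytes: K' = 03 10 00 00 00.

0310000000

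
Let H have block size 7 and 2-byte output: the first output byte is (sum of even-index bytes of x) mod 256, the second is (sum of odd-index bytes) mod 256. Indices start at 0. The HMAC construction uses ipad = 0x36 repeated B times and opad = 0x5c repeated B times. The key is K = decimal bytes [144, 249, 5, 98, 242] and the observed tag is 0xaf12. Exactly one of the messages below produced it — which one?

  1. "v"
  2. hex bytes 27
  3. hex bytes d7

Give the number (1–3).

2

Key decimal bytes [144, 249, 5, 98, 242] = 90 f9 05 62 f2 is 5 bytes ≤ B = 7; zero-pad to 7 bytes: K' = 90 f9 05 62 f2 00 00.
K' ⊕ ipad = a6 cf 33 54 c4 36 36; K' ⊕ opad = cc a5 59 3e ae 5c 5c.
m1: inner = H(a6 cf 33 54 c4 36 36 76) = d3 cf; tag = H(cc a5 59 3e ae 5c 5c d3 cf) = fe12
m2: inner = H(a6 cf 33 54 c4 36 36 27) = d3 80; tag = H(cc a5 59 3e ae 5c 5c d3 80) = af12 ← matches
m3: inner = H(a6 cf 33 54 c4 36 36 d7) = d3 30; tag = H(cc a5 59 3e ae 5c 5c d3 30) = 5f12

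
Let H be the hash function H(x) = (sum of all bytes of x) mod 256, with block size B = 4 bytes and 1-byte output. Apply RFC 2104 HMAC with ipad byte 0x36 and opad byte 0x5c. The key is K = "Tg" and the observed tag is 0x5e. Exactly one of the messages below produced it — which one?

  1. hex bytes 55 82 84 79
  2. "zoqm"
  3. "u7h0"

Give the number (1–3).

Key "Tg" = 54 67 is 2 bytes ≤ B = 4; zero-pad to 4 bytes: K' = 54 67 00 00.
K' ⊕ ipad = 62 51 36 36; K' ⊕ opad = 08 3b 5c 5c.
m1: inner = H(62 51 36 36 55 82 84 79) = f3; tag = H(08 3b 5c 5c f3) = ee
m2: inner = H(62 51 36 36 7a 6f 71 6d) = e6; tag = H(08 3b 5c 5c e6) = e1
m3: inner = H(62 51 36 36 75 37 68 30) = 63; tag = H(08 3b 5c 5c 63) = 5e ← matches

3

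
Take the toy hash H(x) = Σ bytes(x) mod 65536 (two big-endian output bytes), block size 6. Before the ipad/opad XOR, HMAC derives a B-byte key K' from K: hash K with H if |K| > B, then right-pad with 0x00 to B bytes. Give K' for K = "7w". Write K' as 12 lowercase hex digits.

Key "7w" = 37 77 is 2 bytes ≤ B = 6; zero-pad to 6 bytes: K' = 37 77 00 00 00 00.

377700000000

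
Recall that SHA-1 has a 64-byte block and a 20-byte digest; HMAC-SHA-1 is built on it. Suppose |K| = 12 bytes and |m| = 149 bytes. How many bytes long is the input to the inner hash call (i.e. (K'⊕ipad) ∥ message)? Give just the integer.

213

Key is 12 ≤ 64 bytes, zero-padded: |K'| = 64.
Inner input = (K'⊕ipad) ∥ m → 64 + 149 = 213 bytes.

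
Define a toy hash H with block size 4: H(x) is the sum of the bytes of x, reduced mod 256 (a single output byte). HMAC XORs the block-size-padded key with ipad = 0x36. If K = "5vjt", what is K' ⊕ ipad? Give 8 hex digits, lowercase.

03405c42

Key "5vjt" = 35 76 6a 74 is exactly B = 4 bytes: K' = 35 76 6a 74.
XOR each byte with 0x36: 35⊕36=03, 76⊕36=40, 6a⊕36=5c, 74⊕36=42.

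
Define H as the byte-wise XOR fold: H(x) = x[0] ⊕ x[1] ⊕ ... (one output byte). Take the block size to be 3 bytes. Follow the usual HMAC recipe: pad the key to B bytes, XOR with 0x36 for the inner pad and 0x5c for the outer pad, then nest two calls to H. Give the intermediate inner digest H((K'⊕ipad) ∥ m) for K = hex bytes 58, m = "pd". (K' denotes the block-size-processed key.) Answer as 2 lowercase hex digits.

7a

Key hex bytes 58 is 1 byte ≤ B = 3; zero-pad to 3 bytes: K' = 58 00 00.
K' ⊕ ipad = 6e 36 36.
Inner input = 6e 36 36 ∥ 70 64.
Inner hash: XOR 6e⊕36⊕36⊕70⊕64 = 7a.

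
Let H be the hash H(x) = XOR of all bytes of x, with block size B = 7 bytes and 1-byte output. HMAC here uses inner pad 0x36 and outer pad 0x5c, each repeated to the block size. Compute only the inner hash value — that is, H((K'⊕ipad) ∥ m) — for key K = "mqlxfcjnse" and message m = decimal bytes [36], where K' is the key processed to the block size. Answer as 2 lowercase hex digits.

0d

Key "mqlxfcjnse" = 6d 71 6c 78 66 63 6a 6e 73 65 is 10 bytes > B = 7, so hash it first: H(key) = 1f, then zero-pad to 7 bytes: K' = 1f 00 00 00 00 00 00.
K' ⊕ ipad = 29 36 36 36 36 36 36.
Inner input = 29 36 36 36 36 36 36 ∥ 24.
Inner hash: XOR 29⊕36⊕36⊕36⊕36⊕36⊕36⊕24 = 0d.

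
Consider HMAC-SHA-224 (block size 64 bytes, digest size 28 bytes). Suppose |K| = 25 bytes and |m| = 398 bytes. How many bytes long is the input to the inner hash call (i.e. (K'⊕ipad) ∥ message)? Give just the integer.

462

Key is 25 ≤ 64 bytes, zero-padded: |K'| = 64.
Inner input = (K'⊕ipad) ∥ m → 64 + 398 = 462 bytes.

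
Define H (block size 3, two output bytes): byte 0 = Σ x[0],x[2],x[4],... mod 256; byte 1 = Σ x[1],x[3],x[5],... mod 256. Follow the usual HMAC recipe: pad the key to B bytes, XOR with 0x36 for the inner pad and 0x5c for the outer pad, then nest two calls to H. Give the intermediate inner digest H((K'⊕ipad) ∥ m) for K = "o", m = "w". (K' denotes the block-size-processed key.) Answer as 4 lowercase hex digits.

Key "o" = 6f is 1 byte ≤ B = 3; zero-pad to 3 bytes: K' = 6f 00 00.
K' ⊕ ipad = 59 36 36.
Inner input = 59 36 36 ∥ 77.
Inner hash: even-index sum = 143 mod 256 = 143; odd-index sum = 173 mod 256 = 173 → 8f ad.

8fad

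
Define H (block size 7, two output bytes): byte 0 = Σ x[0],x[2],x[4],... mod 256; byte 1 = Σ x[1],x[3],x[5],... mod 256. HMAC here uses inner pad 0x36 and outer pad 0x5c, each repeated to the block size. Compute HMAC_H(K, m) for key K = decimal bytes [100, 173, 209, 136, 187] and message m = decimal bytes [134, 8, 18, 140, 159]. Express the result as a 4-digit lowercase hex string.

ceb1

Key decimal bytes [100, 173, 209, 136, 187] = 64 ad d1 88 bb is 5 bytes ≤ B = 7; zero-pad to 7 bytes: K' = 64 ad d1 88 bb 00 00.
K' ⊕ ipad = 52 9b e7 be 8d 36 36.  K' ⊕ opad = 38 f1 8d d4 e7 5c 5c.
Inner input = (K'⊕ipad) ∥ m = 52 9b e7 be 8d 36 36 ∥ 86 08 12 8c 9f.
Inner hash: even-index sum = 656 mod 256 = 144; odd-index sum = 710 mod 256 = 198 → 90 c6.
Outer input = (K'⊕opad) ∥ inner = 38 f1 8d d4 e7 5c 5c ∥ 90 c6.
Outer hash (tag): even-index sum = 718 mod 256 = 206; odd-index sum = 689 mod 256 = 177 → ce b1.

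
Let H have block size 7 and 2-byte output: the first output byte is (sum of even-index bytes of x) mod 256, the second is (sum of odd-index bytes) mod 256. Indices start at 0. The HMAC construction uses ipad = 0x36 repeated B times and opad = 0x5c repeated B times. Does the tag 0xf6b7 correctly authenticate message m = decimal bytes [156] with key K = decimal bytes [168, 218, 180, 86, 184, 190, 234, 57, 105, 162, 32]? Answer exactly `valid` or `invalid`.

invalid

Key decimal bytes [168, 218, 180, 86, 184, 190, 234, 57, 105, 162, 32] = a8 da b4 56 b8 be ea 39 69 a2 20 is 11 bytes > B = 7, so hash it first: H(key) = 87 c9, then zero-pad to 7 bytes: K' = 87 c9 00 00 00 00 00.
K' ⊕ ipad = b1 ff 36 36 36 36 36; K' ⊕ opad = db 95 5c 5c 5c 5c 5c.
Inner hash: even-index sum = 339 mod 256 = 83; odd-index sum = 519 mod 256 = 7 → 53 07.
Outer hash (recomputed tag): even-index sum = 502 mod 256 = 246; odd-index sum = 416 mod 256 = 160 → f6 a0.
Recomputed tag = f6a0; claimed = f6b7 → mismatch.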